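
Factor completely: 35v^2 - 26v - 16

(5v + 2)(7v - 8)

Need a pair with product 35·(-16) = -560 and sum -26: that's -40 and 14.
Split the middle term: 35v^2 - 40v + 14v - 16 = 5v(7v - 8) + 2(7v - 8).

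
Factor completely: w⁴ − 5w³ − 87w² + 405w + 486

Among the possible rational roots, w = 6 is a root, so (w − 6) is a factor; dividing leaves w³ + w² − 81w − 81.
Then w = −9 is a root, giving the factor (w + 9) and quotient w² − 8w − 9.
The remaining quadratic factors as (w + 1)(w − 9).

(w + 1)(w + 9)(w − 6)(w − 9)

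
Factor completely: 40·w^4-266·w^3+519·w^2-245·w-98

(2·w-7)·(4·w+1)·(5·w-7)·(w-2)

By the rational root theorem, w = 2 is a root, so (w-2) divides it; the quotient is 40·w^3-186·w^2+147·w+49.
Next, w = 7/2 is a root, giving the factor (2·w-7) and quotient 20·w^2-23·w-7.
The remaining quadratic factors as (5·w-7)(4·w+1).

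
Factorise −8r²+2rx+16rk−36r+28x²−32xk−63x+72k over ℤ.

Group: −2r(4r+7x−8k) + (4x−9)(4r+7x−8k); both groups contain (4r+7x−8k).

−(4r+7x−8k)(2r−4x+9)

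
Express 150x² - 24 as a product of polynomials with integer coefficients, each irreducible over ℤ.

Every term has a factor of 6. Then 25x² - 4 = (5x)² − (2)².

6(5x + 2)(5x - 2)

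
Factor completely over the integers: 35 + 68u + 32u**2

Need a pair with product 32·35 = 1120 and sum 68: that's 40 and 28.
Split the middle term: 32u**2 + 40u + 28u + 35 = 8u(4u + 5) + 7(4u + 5).

(4u + 5)(8u + 7)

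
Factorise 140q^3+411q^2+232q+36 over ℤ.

(4q+9)(5q+2)(7q+2)

Testing divisors of the constant over divisors of the leading coefficient, q = −2/7 is a root, giving the factor (7q+2) and quotient 20q^2+53q+18.
The remaining quadratic factors as (5q+2)(4q+9).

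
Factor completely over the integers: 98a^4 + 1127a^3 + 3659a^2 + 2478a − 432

By the rational root theorem, a = −6 is a root, so (a + 6) divides it; the quotient is 98a^3 + 539a^2 + 425a − 72.
Next, a = −8/7 is a root, giving the factor (7a + 8) and quotient 14a^2 + 61a − 9.
The remaining quadratic factors as (7a − 1)(2a + 9).

(2a + 9)(7a + 8)(7a − 1)(a + 6)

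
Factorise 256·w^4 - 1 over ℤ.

(4·w)⁴ − (1)⁴ = ((4·w)² − (1)²)((4·w)² + (1)²); the first factor splits again, the second (16·w^2 + 1) is irreducible.

(4·w + 1)·(4·w - 1)·(16·w^2 + 1)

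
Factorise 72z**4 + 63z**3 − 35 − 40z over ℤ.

Group as (72z**4 − 40z) + (63z**3 − 35) = 8z(9z**3 − 5) + 7(9z**3 − 5).
Both groups share the factor (9z**3 − 5).

(8z + 7)(9z**3 − 5)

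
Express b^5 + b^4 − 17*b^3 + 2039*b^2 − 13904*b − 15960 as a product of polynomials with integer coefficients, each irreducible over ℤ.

By the rational root theorem, b = 7 is a root, so (b − 7) is a factor; dividing leaves b^4 + 8*b^3 + 39*b^2 + 2312*b + 2280.
Continuing, b = −1 is a root, so (b + 1) is a factor; dividing leaves b^3 + 7*b^2 + 32*b + 2280.
Next, b = −15 is a root, so (b + 15) divides it; the quotient is b^2 − 8*b + 152.
The quadratic b^2 − 8*b + 152 has discriminant −544 < 0 and is irreducible over ℤ.

(b + 1)*(b + 15)*(b − 7)*(b^2 − 8*b + 152)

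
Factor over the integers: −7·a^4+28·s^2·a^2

Factor out 7·a^2, leaving 4·s^2−a^2, which is a difference of two squares.

7·a^2·(2·s−a)·(2·s+a)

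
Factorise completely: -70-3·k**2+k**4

Substitute u = k**2 to get a quadratic in u, then factor.
k**2+7 is irreducible over ℤ (always positive, so no real roots).
k**2-10 is irreducible over ℤ (10 is not a perfect square).

(k**2+7)·(k**2-10)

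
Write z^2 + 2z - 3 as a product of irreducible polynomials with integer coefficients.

Two integers with product -3 and sum 2 are 3 and -1.

(z + 3)(z - 1)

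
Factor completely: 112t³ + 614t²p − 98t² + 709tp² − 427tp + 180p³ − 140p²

(t + 4p)(14t + 5p)(8t + 9p − 7)

Group: 14t(8t² + 41tp − 7t + 36p² − 28p) + 5p(8t² + 41tp − 7t + 36p² − 28p); both groups contain (8t² + 41tp − 7t + 36p² − 28p), so (14t + 5p) is a factor with cofactor 8t² + 41tp − 7t + 36p² − 28p.
The cofactor groups again: 8t² + 41tp − 7t + 36p² − 28p = t(8t + 9p − 7) + 4p(8t + 9p − 7); both groups contain (8t + 9p − 7), giving (t + 4p)(8t + 9p − 7).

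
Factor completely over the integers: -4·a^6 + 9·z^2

Recognize a difference of squares with the parts 3·z and 2·a^3.

-(2·a^3 + 3·z)·(2·a^3 - 3·z)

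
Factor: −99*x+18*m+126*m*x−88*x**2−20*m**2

Group: −10*m*(2*m−11*x) + (8*x+9)*(2*m−11*x); both groups contain (2*m−11*x).

−(10*m−8*x−9)*(2*m−11*x)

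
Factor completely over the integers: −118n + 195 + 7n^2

Need a pair with product 7·195 = 1365 and sum −118: that's −105 and −13.
Split the middle term: 7n^2 − 105n − 13n + 195 = 7n(n − 15) − 13(n − 15).

(7n − 13)(n − 15)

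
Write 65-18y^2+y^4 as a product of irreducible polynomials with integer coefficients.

Substitute u = y^2 to get a quadratic in u, then factor.
y^2-13 is irreducible over ℤ (13 is not a perfect square).
y^2-5 is irreducible over ℤ (5 is not a perfect square).

(y^2-13)(y^2-5)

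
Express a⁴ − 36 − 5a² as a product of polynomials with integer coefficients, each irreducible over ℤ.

(a + 3)(a − 3)(a² + 4)

Substitute u = a² to get a quadratic in u, then factor.
a² + 4 is irreducible over ℤ (sum of squares).
a² − 9 is a difference of squares.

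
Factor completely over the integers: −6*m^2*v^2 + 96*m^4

Factor out 6*m^2, leaving 16*m^2 − v^2, which is a difference of two squares.

6*m^2*(4*m + v)*(4*m − v)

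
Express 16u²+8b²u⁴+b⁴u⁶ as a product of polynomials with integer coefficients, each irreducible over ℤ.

Pull out the common factor u², leaving b⁴u⁴+8b²u²+16.
Recognize a perfect-square trinomial with the parts b²u² and 4.

u²(b²u²+4)²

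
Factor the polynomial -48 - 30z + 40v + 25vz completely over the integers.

(5v - 6)(5z + 8)

Group as (25vz + 40v) + (-30z - 48) = 5v(5z + 8) - 6(5z + 8).
Both groups share the factor (5z + 8).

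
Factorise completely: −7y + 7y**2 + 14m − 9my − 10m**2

−(2m − y)(5m + 7y − 7)

Group: −5m(2m − y) + (−7y + 7)(2m − y); both groups contain (2m − y).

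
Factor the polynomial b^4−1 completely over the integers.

(b+1)(b−1)(b^2+1)

Write as (b^2)² − (1)², then factor b^2−1 once more.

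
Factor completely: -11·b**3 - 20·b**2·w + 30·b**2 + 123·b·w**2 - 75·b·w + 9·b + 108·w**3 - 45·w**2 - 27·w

-(11·b + 9·w + 3)·(b + 4·w - 3)·(b - 3·w)

Group: b·(-11·b**2 + 24·b·w - 3·b + 27·w**2 + 9·w) + (4·w - 3)·(-11·b**2 + 24·b·w - 3·b + 27·w**2 + 9·w); both groups contain (-11·b**2 + 24·b·w - 3·b + 27·w**2 + 9·w), so (b + 4·w - 3) is a factor with cofactor -11·b**2 + 24·b·w - 3·b + 27·w**2 + 9·w.
The cofactor groups again: -11·b**2 + 24·b·w - 3·b + 27·w**2 + 9·w = -11·b·(b - 3·w) + (-9·w - 3)·(b - 3·w); both groups contain (b - 3·w), giving -(11·b + 9·w + 3)·(b - 3·w).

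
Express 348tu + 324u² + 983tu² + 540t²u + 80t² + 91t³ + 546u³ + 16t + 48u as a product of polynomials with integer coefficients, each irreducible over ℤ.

(13t + 14u + 4)(7t + 13u + 4)(t + 3u)

Group: t(91t² + 267tu + 80t + 182u² + 108u + 16) + 3u(91t² + 267tu + 80t + 182u² + 108u + 16); both groups contain (91t² + 267tu + 80t + 182u² + 108u + 16), so (t + 3u) is a factor with cofactor 91t² + 267tu + 80t + 182u² + 108u + 16.
The cofactor groups again: 91t² + 267tu + 80t + 182u² + 108u + 16 = 13t(7t + 13u + 4) + (14u + 4)(7t + 13u + 4); both groups contain (7t + 13u + 4), giving (13t + 14u + 4)(7t + 13u + 4).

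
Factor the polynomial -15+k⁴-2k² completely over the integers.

Substitute u = k² to get a quadratic in u, then factor.
k²+3 is irreducible over ℤ (always positive, so no real roots).
k²-5 is irreducible over ℤ (5 is not a perfect square).

(k²+3)(k²-5)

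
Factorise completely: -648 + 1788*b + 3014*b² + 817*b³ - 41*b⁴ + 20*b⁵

(4*b - 1)*(5*b + 6)*(b + 2)*(b² - 5*b + 54)

Among the possible rational roots, b = -6/5 is a root, so (5*b + 6) divides it; the quotient is 4*b⁴ - 13*b³ + 179*b² + 388*b - 108.
Continuing, b = -2 is a root, so (b + 2) divides it; the quotient is 4*b³ - 21*b² + 221*b - 54.
Continuing, b = 1/4 is a root, giving the factor (4*b - 1) and quotient b² - 5*b + 54.
The quadratic b² - 5*b + 54 has discriminant -191 < 0 and is irreducible over ℤ.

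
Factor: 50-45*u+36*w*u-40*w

(4*w-5)*(9*u-10)

Group as (36*w*u-40*w) + (-45*u+50) = 4*w*(9*u-10) - 5*(9*u-10).
Both groups share the factor (9*u-10).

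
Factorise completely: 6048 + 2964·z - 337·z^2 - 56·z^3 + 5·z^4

Testing divisors of the constant over divisors of the leading coefficient, z = 8 is a root, so (z - 8) is a factor; dividing leaves 5·z^3 - 16·z^2 - 465·z - 756.
Next, z = 12 is a root, giving the factor (z - 12) and quotient 5·z^2 + 44·z + 63.
The remaining quadratic factors as (5·z + 9)(z + 7).

(5·z + 9)·(z + 7)·(z - 12)·(z - 8)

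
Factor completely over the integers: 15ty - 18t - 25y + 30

Group as (15ty - 18t) + (-25y + 30) = 3t(5y - 6) - 5(5y - 6).
Both groups share the factor (5y - 6).

(3t - 5)(5y - 6)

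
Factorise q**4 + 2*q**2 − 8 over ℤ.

Substitute u = q**2 to get a quadratic in u, then factor.
q**2 + 4 is irreducible over ℤ (sum of squares).
q**2 − 2 is irreducible over ℤ (2 is not a perfect square).

(q**2 + 4)*(q**2 − 2)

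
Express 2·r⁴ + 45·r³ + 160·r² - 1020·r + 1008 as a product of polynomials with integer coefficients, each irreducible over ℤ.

(2·r - 3)·(r + 12)·(r + 14)·(r - 2)

Trying the rational-root candidates, r = -14 is a root, so (r + 14) is a factor; dividing leaves 2·r³ + 17·r² - 78·r + 72.
Then r = 3/2 is a root, so (2·r - 3) divides it; the quotient is r² + 10·r - 24.
The remaining quadratic factors as (r + 12)(r - 2).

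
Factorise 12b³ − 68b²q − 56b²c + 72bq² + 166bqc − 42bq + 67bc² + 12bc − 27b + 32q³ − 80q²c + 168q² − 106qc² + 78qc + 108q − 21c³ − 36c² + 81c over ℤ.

Group: 6b(2b² − 12bq − 7bc − 3b + 16q² + 16qc + 12q + 3c² + 9c) + (2q − 7c + 9)(2b² − 12bq − 7bc − 3b + 16q² + 16qc + 12q + 3c² + 9c); both groups contain (2b² − 12bq − 7bc − 3b + 16q² + 16qc + 12q + 3c² + 9c), so (6b + 2q − 7c + 9) is a factor with cofactor 2b² − 12bq − 7bc − 3b + 16q² + 16qc + 12q + 3c² + 9c.
The cofactor groups again: 2b² − 12bq − 7bc − 3b + 16q² + 16qc + 12q + 3c² + 9c = b(2b − 4q − c − 3) + (−4q − 3c)(2b − 4q − c − 3); both groups contain (2b − 4q − c − 3), giving (b − 4q − 3c)(2b − 4q − c − 3).

(2b − 4q − c − 3)(6b + 2q − 7c + 9)(b − 4q − 3c)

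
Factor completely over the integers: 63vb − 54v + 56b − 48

(7b − 6)(9v + 8)

Group as (63vb − 54v) + (56b − 48) = 9v(7b − 6) + 8(7b − 6).
Both groups share the factor (7b − 6).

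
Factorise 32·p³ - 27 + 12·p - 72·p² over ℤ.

(4·p - 9)·(8·p² + 3)

Group as (32·p³ + 12·p) + (-72·p² - 27) = 4·p·(8·p² + 3) - 9·(8·p² + 3).
Both groups share the factor (8·p² + 3).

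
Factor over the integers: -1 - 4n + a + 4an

(4n + 1)(a - 1)

Group as (4an + a) + (-4n - 1) = a(4n + 1) - (4n + 1).
Both groups share the factor (4n + 1).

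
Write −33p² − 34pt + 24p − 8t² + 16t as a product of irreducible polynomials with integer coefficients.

−(11p + 4t − 8)(3p + 2t)

Group: −3p(11p + 4t − 8) − 2t(11p + 4t − 8); both groups contain (11p + 4t − 8).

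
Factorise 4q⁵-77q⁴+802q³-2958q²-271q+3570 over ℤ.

Trying the rational-root candidates, q = -1 is a root, so (q+1) is a factor; dividing leaves 4q⁴-81q³+883q²-3841q+3570.
Next, q = 6 is a root, giving the factor (q-6) and quotient 4q³-57q²+541q-595.
Continuing, q = 5/4 is a root, giving the factor (4q-5) and quotient q²-13q+119.
The quadratic q²-13q+119 has discriminant -307 < 0 and is irreducible over ℤ.

(4q-5)(q+1)(q-6)(q²-13q+119)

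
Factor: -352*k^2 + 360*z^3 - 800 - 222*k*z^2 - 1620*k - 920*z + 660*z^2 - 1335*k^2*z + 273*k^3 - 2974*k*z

(13*k - 6*z + 8)*(3*k - 15*z - 10)*(7*k + 4*z + 10)

Group: 13*k*(21*k^2 - 93*k*z - 40*k - 60*z^2 - 190*z - 100) + (-6*z + 8)*(21*k^2 - 93*k*z - 40*k - 60*z^2 - 190*z - 100); both groups contain (21*k^2 - 93*k*z - 40*k - 60*z^2 - 190*z - 100), so (13*k - 6*z + 8) is a factor with cofactor 21*k^2 - 93*k*z - 40*k - 60*z^2 - 190*z - 100.
The cofactor groups again: 21*k^2 - 93*k*z - 40*k - 60*z^2 - 190*z - 100 = 7*k*(3*k - 15*z - 10) + (4*z + 10)*(3*k - 15*z - 10); both groups contain (3*k - 15*z - 10), giving (7*k + 4*z + 10)*(3*k - 15*z - 10).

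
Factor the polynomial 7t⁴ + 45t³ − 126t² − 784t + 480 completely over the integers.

By the rational root theorem, t = 4 is a root, so (t − 4) is a factor; dividing leaves 7t³ + 73t² + 166t − 120.
Next, t = −5 is a root, so (t + 5) is a factor; dividing leaves 7t² + 38t − 24.
The remaining quadratic factors as (7t − 4)(t + 6).

(7t − 4)(t + 5)(t + 6)(t − 4)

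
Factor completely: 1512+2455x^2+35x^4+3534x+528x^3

Trying the rational-root candidates, x = −4/5 is a root, so (5x+4) is a factor; dividing leaves 7x^3+100x^2+411x+378.
Continuing, x = −7 is a root, so (x+7) divides it; the quotient is 7x^2+51x+54.
The remaining quadratic factors as (7x+9)(x+6).

(5x+4)(7x+9)(x+6)(x+7)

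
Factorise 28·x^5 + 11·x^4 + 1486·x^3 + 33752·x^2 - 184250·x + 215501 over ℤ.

(4·x - 11)·(7·x - 13)·(x + 11)·(x^2 - 6·x + 137)

By the rational root theorem, x = 11/4 is a root, so (4·x - 11) divides it; the quotient is 7·x^4 + 22·x^3 + 432·x^2 + 9626·x - 19591.
Then x = -11 is a root, so (x + 11) is a factor; dividing leaves 7·x^3 - 55·x^2 + 1037·x - 1781.
Next, x = 13/7 is a root, giving the factor (7·x - 13) and quotient x^2 - 6·x + 137.
The quadratic x^2 - 6·x + 137 has discriminant -512 < 0 and is irreducible over ℤ.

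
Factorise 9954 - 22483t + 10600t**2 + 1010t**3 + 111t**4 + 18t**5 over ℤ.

(3t - 2)(6t - 7)(t + 9)(t**2 - t + 79)

Trying the rational-root candidates, t = -9 is a root, so (t + 9) is a factor; dividing leaves 18t**4 - 51t**3 + 1469t**2 - 2621t + 1106.
Then t = 2/3 is a root, so (3t - 2) divides it; the quotient is 6t**3 - 13t**2 + 481t - 553.
Then t = 7/6 is a root, so (6t - 7) divides it; the quotient is t**2 - t + 79.
The quadratic t**2 - t + 79 has discriminant -315 < 0 and is irreducible over ℤ.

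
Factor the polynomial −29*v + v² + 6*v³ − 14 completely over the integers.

By the rational root theorem, v = −1/2 is a root, so (2*v + 1) divides it; the quotient is 3*v² − v − 14.
The remaining quadratic factors as (v + 2)(3*v − 7).

(2*v + 1)*(3*v − 7)*(v + 2)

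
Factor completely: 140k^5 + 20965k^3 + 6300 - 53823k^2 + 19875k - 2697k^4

(4k - 15)(5k + 1)(7k - 5)(k^2 - 15k + 84)

Trying the rational-root candidates, k = 5/7 is a root, so (7k - 5) divides it; the quotient is 20k^4 - 371k^3 + 2730k^2 - 5739k - 1260.
Continuing, k = 15/4 is a root, so (4k - 15) is a factor; dividing leaves 5k^3 - 74k^2 + 405k + 84.
Continuing, k = -1/5 is a root, giving the factor (5k + 1) and quotient k^2 - 15k + 84.
The quadratic k^2 - 15k + 84 has discriminant -111 < 0 and is irreducible over ℤ.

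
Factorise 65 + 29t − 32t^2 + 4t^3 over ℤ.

(2t − 13)(2t − 5)(t + 1)

By the rational root theorem, t = 5/2 is a root, so (2t − 5) divides it; the quotient is 2t^2 − 11t − 13.
The remaining quadratic factors as (t + 1)(2t − 13).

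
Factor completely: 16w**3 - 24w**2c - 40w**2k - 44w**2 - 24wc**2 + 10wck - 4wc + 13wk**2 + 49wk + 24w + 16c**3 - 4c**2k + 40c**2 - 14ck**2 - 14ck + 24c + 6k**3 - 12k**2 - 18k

(4w - 2c + k - 3)(w - 2c - 2k - 2)(4w + 4c - 3k)

Group: 4w(4w**2 - 10wc - 7wk - 11w + 4c**2 + 2ck + 10c - 2k**2 + 4k + 6) + (4c - 3k)(4w**2 - 10wc - 7wk - 11w + 4c**2 + 2ck + 10c - 2k**2 + 4k + 6); both groups contain (4w**2 - 10wc - 7wk - 11w + 4c**2 + 2ck + 10c - 2k**2 + 4k + 6), so (4w + 4c - 3k) is a factor with cofactor 4w**2 - 10wc - 7wk - 11w + 4c**2 + 2ck + 10c - 2k**2 + 4k + 6.
The cofactor groups again: 4w**2 - 10wc - 7wk - 11w + 4c**2 + 2ck + 10c - 2k**2 + 4k + 6 = w(4w - 2c + k - 3) + (-2c - 2k - 2)(4w - 2c + k - 3); both groups contain (4w - 2c + k - 3), giving (w - 2c - 2k - 2)(4w - 2c + k - 3).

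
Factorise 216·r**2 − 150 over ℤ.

6·(6·r + 5)·(6·r − 5)

Every term has a factor of 6. Then 36·r**2 − 25 = (6·r)² − (5)².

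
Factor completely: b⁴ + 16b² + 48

(b² + 12)(b² + 4)

Substitute u = b² to get a quadratic in u, then factor.
b² + 4 is irreducible over ℤ (sum of squares).
b² + 12 is irreducible over ℤ (always positive, so no real roots).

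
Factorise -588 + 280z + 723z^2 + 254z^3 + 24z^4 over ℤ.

(2z + 7)(3z - 2)(4z + 7)(z + 6)

Testing divisors of the constant over divisors of the leading coefficient, z = -7/4 is a root, so (4z + 7) divides it; the quotient is 6z^3 + 53z^2 + 88z - 84.
Then z = 2/3 is a root, so (3z - 2) divides it; the quotient is 2z^2 + 19z + 42.
The remaining quadratic factors as (2z + 7)(z + 6).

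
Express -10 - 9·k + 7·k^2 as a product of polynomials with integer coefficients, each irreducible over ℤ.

(7·k + 5)·(k - 2)

Need a pair with product 7·(-10) = -70 and sum -9: that's -14 and 5.
Split the middle term: 7·k^2 - 14·k + 5·k - 10 = 7·k·(k - 2) + 5·(k - 2).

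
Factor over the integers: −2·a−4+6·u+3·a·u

Group as (3·a·u−2·a) + (6·u−4) = a·(3·u−2) + 2·(3·u−2).
Both groups share the factor (3·u−2).

(3·u−2)·(a+2)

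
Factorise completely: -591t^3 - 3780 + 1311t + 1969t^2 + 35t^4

Trying the rational-root candidates, t = 9/7 is a root, giving the factor (7t - 9) and quotient 5t^3 - 78t^2 + 181t + 420.
Then t = 12 is a root, so (t - 12) divides it; the quotient is 5t^2 - 18t - 35.
The remaining quadratic factors as (5t + 7)(t - 5).

(5t + 7)(7t - 9)(t - 12)(t - 5)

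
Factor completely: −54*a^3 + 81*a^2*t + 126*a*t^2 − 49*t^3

−(3*a − 7*t)*(3*a − t)*(6*a + 7*t)

Group: 3*a*(−18*a^2 − 15*a*t + 7*t^2) − 7*t*(−18*a^2 − 15*a*t + 7*t^2); both groups contain (−18*a^2 − 15*a*t + 7*t^2), so (3*a − 7*t) is a factor with cofactor −18*a^2 − 15*a*t + 7*t^2.
The cofactor groups again: −18*a^2 − 15*a*t + 7*t^2 = −3*a*(6*a + 7*t) + t*(6*a + 7*t); both groups contain (6*a + 7*t), giving −(3*a − t)*(6*a + 7*t).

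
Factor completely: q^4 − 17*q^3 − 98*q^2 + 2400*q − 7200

(q + 12)*(q − 10)*(q − 15)*(q − 4)

Among the possible rational roots, q = 4 is a root, giving the factor (q − 4) and quotient q^3 − 13*q^2 − 150*q + 1800.
Next, q = 15 is a root, so (q − 15) divides it; the quotient is q^2 + 2*q − 120.
The remaining quadratic factors as (q + 12)(q − 10).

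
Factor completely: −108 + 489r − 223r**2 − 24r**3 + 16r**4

Among the possible rational roots, r = 1/4 is a root, giving the factor (4r − 1) and quotient 4r**3 − 5r**2 − 57r + 108.
Continuing, r = 9/4 is a root, so (4r − 9) is a factor; dividing leaves r**2 + r − 12.
The remaining quadratic factors as (r + 4)(r − 3).

(4r − 1)(4r − 9)(r + 4)(r − 3)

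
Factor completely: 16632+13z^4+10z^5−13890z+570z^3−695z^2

(2z+9)(5z−6)(z−4)(z^2+2z+77)

Among the possible rational roots, z = −9/2 is a root, so (2z+9) divides it; the quotient is 5z^4−16z^3+357z^2−1954z+1848.
Next, z = 4 is a root, giving the factor (z−4) and quotient 5z^3+4z^2+373z−462.
Continuing, z = 6/5 is a root, so (5z−6) divides it; the quotient is z^2+2z+77.
The quadratic z^2+2z+77 has discriminant −304 < 0 and is irreducible over ℤ.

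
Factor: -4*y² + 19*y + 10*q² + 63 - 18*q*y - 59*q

Group: 5*q*(2*q - 4*y - 9) + (y - 7)*(2*q - 4*y - 9); both groups contain (2*q - 4*y - 9).

(2*q - 4*y - 9)*(5*q + y - 7)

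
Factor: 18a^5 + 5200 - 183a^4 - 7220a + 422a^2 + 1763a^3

(3a - 4)(6a + 13)(a - 1)(a^2 - 10a + 100)

Testing divisors of the constant over divisors of the leading coefficient, a = -13/6 is a root, giving the factor (6a + 13) and quotient 3a^4 - 37a^3 + 374a^2 - 740a + 400.
Then a = 4/3 is a root, so (3a - 4) is a factor; dividing leaves a^3 - 11a^2 + 110a - 100.
Then a = 1 is a root, so (a - 1) is a factor; dividing leaves a^2 - 10a + 100.
The quadratic a^2 - 10a + 100 has discriminant -300 < 0 and is irreducible over ℤ.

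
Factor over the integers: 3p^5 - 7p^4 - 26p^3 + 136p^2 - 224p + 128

(3p - 4)(p + 4)(p - 2)(p^2 - 3p + 4)

Trying the rational-root candidates, p = 2 is a root, so (p - 2) divides it; the quotient is 3p^4 - p^3 - 28p^2 + 80p - 64.
Next, p = 4/3 is a root, so (3p - 4) is a factor; dividing leaves p^3 + p^2 - 8p + 16.
Next, p = -4 is a root, giving the factor (p + 4) and quotient p^2 - 3p + 4.
The quadratic p^2 - 3p + 4 has discriminant -7 < 0 and is irreducible over ℤ.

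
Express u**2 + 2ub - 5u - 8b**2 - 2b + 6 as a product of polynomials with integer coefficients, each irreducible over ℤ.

Group: u(u + 4b - 3) + (-2b - 2)(u + 4b - 3); both groups contain (u + 4b - 3).

(u - 2b - 2)(u + 4b - 3)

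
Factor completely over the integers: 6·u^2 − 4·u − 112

Pull out the common factor 2, then factor the remaining trinomial.

2·(3·u − 14)·(u + 4)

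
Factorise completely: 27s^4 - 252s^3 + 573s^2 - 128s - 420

(3s + 2)(3s - 5)(3s - 7)(s - 6)

By the rational root theorem, s = 7/3 is a root, so (3s - 7) is a factor; dividing leaves 9s^3 - 63s^2 + 44s + 60.
Next, s = 5/3 is a root, so (3s - 5) is a factor; dividing leaves 3s^2 - 16s - 12.
The remaining quadratic factors as (s - 6)(3s + 2).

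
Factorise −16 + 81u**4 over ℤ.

(3u + 2)(3u − 2)(9u**2 + 4)

Difference of squares twice: with A = 3u and B = 2, A⁴ − B⁴ = (A² − B²)(A² + B²), and A² − B² factors again.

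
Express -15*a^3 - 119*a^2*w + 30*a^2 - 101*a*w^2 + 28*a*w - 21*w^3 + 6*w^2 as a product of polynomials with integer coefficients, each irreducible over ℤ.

-(3*a + w)*(5*a + 3*w)*(a + 7*w - 2)

Group: 3*a*(-5*a^2 - 38*a*w + 10*a - 21*w^2 + 6*w) + w*(-5*a^2 - 38*a*w + 10*a - 21*w^2 + 6*w); both groups contain (-5*a^2 - 38*a*w + 10*a - 21*w^2 + 6*w), so (3*a + w) is a factor with cofactor -5*a^2 - 38*a*w + 10*a - 21*w^2 + 6*w.
The cofactor groups again: -5*a^2 - 38*a*w + 10*a - 21*w^2 + 6*w = -a*(5*a + 3*w) + (-7*w + 2)*(5*a + 3*w); both groups contain (5*a + 3*w), giving -(a + 7*w - 2)*(5*a + 3*w).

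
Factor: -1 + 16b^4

(2b + 1)(2b - 1)(4b^2 + 1)

Write as (4b^2)² − (1)², then factor 4b^2 - 1 once more.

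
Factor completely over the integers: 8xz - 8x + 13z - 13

(8x + 13)(z - 1)

Group as (8xz - 8x) + (13z - 13) = 8x(z - 1) + 13(z - 1).
Both groups share the factor (z - 1).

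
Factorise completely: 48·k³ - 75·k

Every term has a factor of 3·k. Then 16·k² - 25 = (4·k)² − (5)².

3·k·(4·k + 5)·(4·k - 5)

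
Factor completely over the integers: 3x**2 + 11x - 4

(3x - 1)(x + 4)

Need a pair with product 3·(-4) = -12 and sum 11: that's -1 and 12.
Split the middle term: 3x**2 - x + 12x - 4 = x(3x - 1) + 4(3x - 1).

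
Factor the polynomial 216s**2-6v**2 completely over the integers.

6(6s+v)(6s-v)

Pull out the common factor 6; 36s**2-v**2 is a difference of squares.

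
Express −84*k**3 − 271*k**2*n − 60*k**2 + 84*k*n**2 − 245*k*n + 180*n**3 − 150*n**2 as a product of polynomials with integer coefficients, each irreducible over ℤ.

−(3*k + 10*n)*(4*k + 3*n)*(7*k − 6*n + 5)

Group: 7*k*(−12*k**2 − 49*k*n − 30*n**2) + (−6*n + 5)*(−12*k**2 − 49*k*n − 30*n**2); both groups contain (−12*k**2 − 49*k*n − 30*n**2), so (7*k − 6*n + 5) is a factor with cofactor −12*k**2 − 49*k*n − 30*n**2.
The cofactor groups again: −12*k**2 − 49*k*n − 30*n**2 = −3*k*(4*k + 3*n) − 10*n*(4*k + 3*n); both groups contain (4*k + 3*n), giving −(3*k + 10*n)*(4*k + 3*n).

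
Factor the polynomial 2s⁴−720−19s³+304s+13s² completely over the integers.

(2s−9)(s+4)(s−4)(s−5)

Among the possible rational roots, s = 9/2 is a root, so (2s−9) is a factor; dividing leaves s³−5s²−16s+80.
Next, s = 5 is a root, so (s−5) is a factor; dividing leaves s²−16.
The remaining quadratic factors as (s+4)(s−4).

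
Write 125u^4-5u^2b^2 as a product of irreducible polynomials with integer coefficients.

5u^2(5u-b)(5u+b)

Every term has a factor of 5u^2. Then 25u^2-b^2 = (5u)² − (b)².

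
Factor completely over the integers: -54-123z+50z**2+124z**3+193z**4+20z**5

By the rational root theorem, z = 3/4 is a root, giving the factor (4z-3) and quotient 5z**4+52z**3+70z**2+65z+18.
Then z = -2/5 is a root, so (5z+2) is a factor; dividing leaves z**3+10z**2+10z+9.
Continuing, z = -9 is a root, so (z+9) is a factor; dividing leaves z**2+z+1.
The quadratic z**2+z+1 has discriminant -3 < 0 and is irreducible over ℤ.

(4z-3)(5z+2)(z+9)(z**2+z+1)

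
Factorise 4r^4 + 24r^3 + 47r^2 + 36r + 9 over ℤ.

Among the possible rational roots, r = -3/2 is a root, giving the factor (2r + 3) and quotient 2r^3 + 9r^2 + 10r + 3.
Next, r = -1/2 is a root, giving the factor (2r + 1) and quotient r^2 + 4r + 3.
The remaining quadratic factors as (r + 1)(r + 3).

(2r + 1)(2r + 3)(r + 1)(r + 3)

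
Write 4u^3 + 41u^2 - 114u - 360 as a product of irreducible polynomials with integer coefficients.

Testing divisors of the constant over divisors of the leading coefficient, u = -2 is a root, giving the factor (u + 2) and quotient 4u^2 + 33u - 180.
The remaining quadratic factors as (u + 12)(4u - 15).

(4u - 15)(u + 12)(u + 2)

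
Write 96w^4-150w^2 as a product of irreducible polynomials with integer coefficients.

6w^2(4w+5)(4w-5)

Every term has a factor of 6w^2. Then 16w^2-25 = (4w)² − (5)².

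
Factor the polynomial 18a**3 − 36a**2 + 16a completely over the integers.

Pull out the common factor 2a, then factor the remaining trinomial.

2a(3a − 2)(3a − 4)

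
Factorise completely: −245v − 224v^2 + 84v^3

7v(2v − 7)(6v + 5)

Pull out the common factor 7v, then factor the remaining trinomial.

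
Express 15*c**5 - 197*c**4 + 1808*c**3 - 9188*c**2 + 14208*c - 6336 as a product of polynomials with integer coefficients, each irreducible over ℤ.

(3*c - 4)*(5*c - 4)*(c - 6)*(c**2 - 5*c + 66)

Trying the rational-root candidates, c = 6 is a root, so (c - 6) is a factor; dividing leaves 15*c**4 - 107*c**3 + 1166*c**2 - 2192*c + 1056.
Then c = 4/5 is a root, so (5*c - 4) divides it; the quotient is 3*c**3 - 19*c**2 + 218*c - 264.
Next, c = 4/3 is a root, giving the factor (3*c - 4) and quotient c**2 - 5*c + 66.
The quadratic c**2 - 5*c + 66 has discriminant -239 < 0 and is irreducible over ℤ.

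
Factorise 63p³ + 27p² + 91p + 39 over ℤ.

Group as (63p³ + 91p) + (27p² + 39) = 7p(9p² + 13) + 3(9p² + 13).
Both groups share the factor (9p² + 13).

(7p + 3)(9p² + 13)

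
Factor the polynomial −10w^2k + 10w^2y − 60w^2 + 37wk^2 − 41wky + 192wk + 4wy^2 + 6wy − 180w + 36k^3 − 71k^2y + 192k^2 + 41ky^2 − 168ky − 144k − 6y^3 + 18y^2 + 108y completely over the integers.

Group: 2w(−5wk + 5wy − 30w − 4k^2 + 7ky − 24k − 3y^2 + 18y) + (−9k + 2y + 6)(−5wk + 5wy − 30w − 4k^2 + 7ky − 24k − 3y^2 + 18y); both groups contain (−5wk + 5wy − 30w − 4k^2 + 7ky − 24k − 3y^2 + 18y), so (2w − 9k + 2y + 6) is a factor with cofactor −5wk + 5wy − 30w − 4k^2 + 7ky − 24k − 3y^2 + 18y.
The cofactor groups again: −5wk + 5wy − 30w − 4k^2 + 7ky − 24k − 3y^2 + 18y = −k(5w + 4k − 3y) + (y − 6)(5w + 4k − 3y); both groups contain (5w + 4k − 3y), giving −(k − y + 6)(5w + 4k − 3y).

−(2w − 9k + 2y + 6)(5w + 4k − 3y)(k − y + 6)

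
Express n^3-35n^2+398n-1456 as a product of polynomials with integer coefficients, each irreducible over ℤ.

By the rational root theorem, n = 14 is a root, so (n-14) divides it; the quotient is n^2-21n+104.
The remaining quadratic factors as (n-13)(n-8).

(n-13)(n-14)(n-8)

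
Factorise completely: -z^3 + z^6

z^3(z - 1)(z^2 + z + 1)

Every term has a factor of z^3; factoring it out leaves z^3 - 1.
Recognize a difference of cubes with the parts z and 1.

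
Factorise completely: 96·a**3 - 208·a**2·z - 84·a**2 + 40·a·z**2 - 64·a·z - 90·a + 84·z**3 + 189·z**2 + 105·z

Group: 8·a·(12·a**2 - 32·a·z - 18·a + 21·z**2 + 21·z) + (4·z + 5)·(12·a**2 - 32·a·z - 18·a + 21·z**2 + 21·z); both groups contain (12·a**2 - 32·a·z - 18·a + 21·z**2 + 21·z), so (8·a + 4·z + 5) is a factor with cofactor 12·a**2 - 32·a·z - 18·a + 21·z**2 + 21·z.
The cofactor groups again: 12·a**2 - 32·a·z - 18·a + 21·z**2 + 21·z = 6·a·(2·a - 3·z - 3) - 7·z·(2·a - 3·z - 3); both groups contain (2·a - 3·z - 3), giving (6·a - 7·z)·(2·a - 3·z - 3).

(2·a - 3·z - 3)·(6·a - 7·z)·(8·a + 4·z + 5)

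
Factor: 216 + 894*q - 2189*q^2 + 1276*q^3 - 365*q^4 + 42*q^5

(6*q + 1)*(7*q - 6)*(q - 4)*(q^2 - 4*q + 9)

Trying the rational-root candidates, q = 4 is a root, so (q - 4) divides it; the quotient is 42*q^4 - 197*q^3 + 488*q^2 - 237*q - 54.
Next, q = -1/6 is a root, giving the factor (6*q + 1) and quotient 7*q^3 - 34*q^2 + 87*q - 54.
Next, q = 6/7 is a root, giving the factor (7*q - 6) and quotient q^2 - 4*q + 9.
The quadratic q^2 - 4*q + 9 has discriminant -20 < 0 and is irreducible over ℤ.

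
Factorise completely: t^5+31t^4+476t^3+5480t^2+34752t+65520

Testing divisors of the constant over divisors of the leading coefficient, t = -3 is a root, so (t+3) is a factor; dividing leaves t^4+28t^3+392t^2+4304t+21840.
Continuing, t = -10 is a root, giving the factor (t+10) and quotient t^3+18t^2+212t+2184.
Then t = -14 is a root, so (t+14) divides it; the quotient is t^2+4t+156.
The quadratic t^2+4t+156 has discriminant -608 < 0 and is irreducible over ℤ.

(t+10)(t+14)(t+3)(t^2+4t+156)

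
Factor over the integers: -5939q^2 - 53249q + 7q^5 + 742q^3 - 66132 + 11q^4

Testing divisors of the constant over divisors of the leading coefficient, q = 9 is a root, so (q - 9) is a factor; dividing leaves 7q^4 + 74q^3 + 1408q^2 + 6733q + 7348.
Then q = -4 is a root, giving the factor (q + 4) and quotient 7q^3 + 46q^2 + 1224q + 1837.
Continuing, q = -11/7 is a root, so (7q + 11) is a factor; dividing leaves q^2 + 5q + 167.
The quadratic q^2 + 5q + 167 has discriminant -643 < 0 and is irreducible over ℤ.

(7q + 11)(q + 4)(q - 9)(q^2 + 5q + 167)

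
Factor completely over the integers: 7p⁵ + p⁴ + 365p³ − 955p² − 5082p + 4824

By the rational root theorem, p = 4 is a root, so (p − 4) is a factor; dividing leaves 7p⁴ + 29p³ + 481p² + 969p − 1206.
Then p = −3 is a root, so (p + 3) divides it; the quotient is 7p³ + 8p² + 457p − 402.
Continuing, p = 6/7 is a root, so (7p − 6) divides it; the quotient is p² + 2p + 67.
The quadratic p² + 2p + 67 has discriminant −264 < 0 and is irreducible over ℤ.

(7p − 6)(p + 3)(p − 4)(p² + 2p + 67)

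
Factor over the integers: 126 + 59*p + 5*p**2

Need a pair with product 5·126 = 630 and sum 59: that's 14 and 45.
Split the middle term: 5*p**2 + 14*p + 45*p + 126 = p*(5*p + 14) + 9*(5*p + 14).

(5*p + 14)*(p + 9)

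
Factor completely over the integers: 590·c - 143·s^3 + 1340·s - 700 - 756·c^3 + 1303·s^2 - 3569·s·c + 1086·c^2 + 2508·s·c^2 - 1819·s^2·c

Group: 13·s·(-11·s^2 - 145·s·c + 96·s + 126·c^2 - 286·c + 140) + (-6·c - 5)·(-11·s^2 - 145·s·c + 96·s + 126·c^2 - 286·c + 140); both groups contain (-11·s^2 - 145·s·c + 96·s + 126·c^2 - 286·c + 140), so (13·s - 6·c - 5) is a factor with cofactor -11·s^2 - 145·s·c + 96·s + 126·c^2 - 286·c + 140.
The cofactor groups again: -11·s^2 - 145·s·c + 96·s + 126·c^2 - 286·c + 140 = -s·(11·s - 9·c + 14) + (-14·c + 10)·(11·s - 9·c + 14); both groups contain (11·s - 9·c + 14), giving -(s + 14·c - 10)·(11·s - 9·c + 14).

-(13·s - 6·c - 5)·(11·s - 9·c + 14)·(s + 14·c - 10)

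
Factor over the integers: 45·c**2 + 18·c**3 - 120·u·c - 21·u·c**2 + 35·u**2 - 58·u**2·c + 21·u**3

Group: 7·u·(3·u**2 - 7·u·c + 5·u - 6·c**2 - 15·c) - 3·c·(3·u**2 - 7·u·c + 5·u - 6·c**2 - 15·c); both groups contain (3·u**2 - 7·u·c + 5·u - 6·c**2 - 15·c), so (7·u - 3·c) is a factor with cofactor 3·u**2 - 7·u·c + 5·u - 6·c**2 - 15·c.
The cofactor groups again: 3·u**2 - 7·u·c + 5·u - 6·c**2 - 15·c = 3·u·(u - 3·c) + (2·c + 5)·(u - 3·c); both groups contain (u - 3·c), giving (3·u + 2·c + 5)·(u - 3·c).

(7·u - 3·c)·(u - 3·c)·(3·u + 2·c + 5)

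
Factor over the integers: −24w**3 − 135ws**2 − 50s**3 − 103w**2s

−(w + 2s)(3w + 5s)(8w + 5s)

Group: 8w(−3w**2 − 11ws − 10s**2) + 5s(−3w**2 − 11ws − 10s**2); both groups contain (−3w**2 − 11ws − 10s**2), so (8w + 5s) is a factor with cofactor −3w**2 − 11ws − 10s**2.
The cofactor groups again: −3w**2 − 11ws − 10s**2 = −3w(w + 2s) − 5s(w + 2s); both groups contain (w + 2s), giving −(3w + 5s)(w + 2s).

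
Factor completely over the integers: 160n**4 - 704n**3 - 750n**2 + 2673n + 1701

(2n - 9)(4n + 7)(4n - 9)(5n + 3)

Trying the rational-root candidates, n = -3/5 is a root, so (5n + 3) divides it; the quotient is 32n**3 - 160n**2 - 54n + 567.
Next, n = 9/4 is a root, so (4n - 9) divides it; the quotient is 8n**2 - 22n - 63.
The remaining quadratic factors as (4n + 7)(2n - 9).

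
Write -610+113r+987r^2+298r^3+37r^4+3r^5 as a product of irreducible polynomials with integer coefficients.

Testing divisors of the constant over divisors of the leading coefficient, r = -1 is a root, giving the factor (r+1) and quotient 3r^4+34r^3+264r^2+723r-610.
Continuing, r = -5 is a root, so (r+5) is a factor; dividing leaves 3r^3+19r^2+169r-122.
Then r = 2/3 is a root, giving the factor (3r-2) and quotient r^2+7r+61.
The quadratic r^2+7r+61 has discriminant -195 < 0 and is irreducible over ℤ.

(3r-2)(r+1)(r+5)(r^2+7r+61)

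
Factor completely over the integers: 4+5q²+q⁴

Substitute u = q² to get a quadratic in u, then factor.
q²+4 is irreducible over ℤ (sum of squares).
q²+1 is irreducible over ℤ (sum of squares).

(q²+1)(q²+4)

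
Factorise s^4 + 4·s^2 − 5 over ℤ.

Substitute u = s^2 to get a quadratic in u, then factor.
s^2 + 5 is irreducible over ℤ (always positive, so no real roots).
s^2 − 1 is a difference of squares.

(s + 1)·(s − 1)·(s^2 + 5)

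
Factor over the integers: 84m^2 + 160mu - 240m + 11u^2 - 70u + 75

(14m + u - 5)(6m + 11u - 15)

Group: 6m(14m + u - 5) + (11u - 15)(14m + u - 5); both groups contain (14m + u - 5).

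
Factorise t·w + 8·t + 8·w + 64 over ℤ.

(t + 8)·(w + 8)

Group as (t·w + 8·t) + (8·w + 64) = t·(w + 8) + 8·(w + 8).
Both groups share the factor (w + 8).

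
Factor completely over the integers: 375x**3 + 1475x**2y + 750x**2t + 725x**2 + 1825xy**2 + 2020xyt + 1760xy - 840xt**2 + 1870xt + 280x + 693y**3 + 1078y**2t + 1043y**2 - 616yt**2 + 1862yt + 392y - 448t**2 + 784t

Group: 5x(75x**2 + 160xy + 210xt + 40x + 77y**2 + 154yt + 56y + 112t) + (9y - 4t + 7)(75x**2 + 160xy + 210xt + 40x + 77y**2 + 154yt + 56y + 112t); both groups contain (75x**2 + 160xy + 210xt + 40x + 77y**2 + 154yt + 56y + 112t), so (5x + 9y - 4t + 7) is a factor with cofactor 75x**2 + 160xy + 210xt + 40x + 77y**2 + 154yt + 56y + 112t.
The cofactor groups again: 75x**2 + 160xy + 210xt + 40x + 77y**2 + 154yt + 56y + 112t = 15x(5x + 7y + 14t) + (11y + 8)(5x + 7y + 14t); both groups contain (5x + 7y + 14t), giving (15x + 11y + 8)(5x + 7y + 14t).

(5x + 9y - 4t + 7)(5x + 7y + 14t)(15x + 11y + 8)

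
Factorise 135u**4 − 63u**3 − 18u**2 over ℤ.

Pull out the common factor 9u**2, then factor the remaining trinomial.

9u**2(3u − 2)(5u + 1)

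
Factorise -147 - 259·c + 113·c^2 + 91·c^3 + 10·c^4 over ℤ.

(2·c + 1)·(5·c - 7)·(c + 3)·(c + 7)

By the rational root theorem, c = -3 is a root, so (c + 3) divides it; the quotient is 10·c^3 + 61·c^2 - 70·c - 49.
Continuing, c = -7 is a root, so (c + 7) is a factor; dividing leaves 10·c^2 - 9·c - 7.
The remaining quadratic factors as (2·c + 1)(5·c - 7).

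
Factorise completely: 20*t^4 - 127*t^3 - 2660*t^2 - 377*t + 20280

(4*t + 13)*(5*t - 13)*(t + 8)*(t - 15)

By the rational root theorem, t = -8 is a root, giving the factor (t + 8) and quotient 20*t^3 - 287*t^2 - 364*t + 2535.
Continuing, t = 15 is a root, giving the factor (t - 15) and quotient 20*t^2 + 13*t - 169.
The remaining quadratic factors as (4*t + 13)(5*t - 13).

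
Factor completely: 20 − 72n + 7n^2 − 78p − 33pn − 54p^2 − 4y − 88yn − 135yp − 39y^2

Group: −3y(13y + 6p − n + 10) + (−9p − 7n + 2)(13y + 6p − n + 10); both groups contain (13y + 6p − n + 10).

−(13y + 6p − n + 10)(3y + 9p + 7n − 2)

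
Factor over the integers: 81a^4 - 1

(3a + 1)(3a - 1)(9a^2 + 1)

Difference of squares twice: with A = 3a and B = 1, A⁴ − B⁴ = (A² − B²)(A² + B²), and A² − B² factors again.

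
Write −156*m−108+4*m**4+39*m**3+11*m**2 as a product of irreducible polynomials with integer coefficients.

(4*m+3)*(m+2)*(m+9)*(m−2)

Testing divisors of the constant over divisors of the leading coefficient, m = −2 is a root, so (m+2) is a factor; dividing leaves 4*m**3+31*m**2−51*m−54.
Next, m = 2 is a root, so (m−2) divides it; the quotient is 4*m**2+39*m+27.
The remaining quadratic factors as (4*m+3)(m+9).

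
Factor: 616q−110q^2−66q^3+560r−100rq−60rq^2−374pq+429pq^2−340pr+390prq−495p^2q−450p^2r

Group: 5p(−90pr−99pq+60rq−140r+66q^2−154q) + (−q−4)(−90pr−99pq+60rq−140r+66q^2−154q); both groups contain (−90pr−99pq+60rq−140r+66q^2−154q), so (5p−q−4) is a factor with cofactor −90pr−99pq+60rq−140r+66q^2−154q.
The cofactor groups again: −90pr−99pq+60rq−140r+66q^2−154q = −9p(10r+11q) + (6q−14)(10r+11q); both groups contain (10r+11q), giving −(9p−6q+14)(10r+11q).

−(10r+11q)(5p−q−4)(9p−6q+14)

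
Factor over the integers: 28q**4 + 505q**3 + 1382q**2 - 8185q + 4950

Trying the rational-root candidates, q = 9/4 is a root, so (4q - 9) divides it; the quotient is 7q**3 + 142q**2 + 665q - 550.
Then q = -10 is a root, so (q + 10) divides it; the quotient is 7q**2 + 72q - 55.
The remaining quadratic factors as (7q - 5)(q + 11).

(4q - 9)(7q - 5)(q + 10)(q + 11)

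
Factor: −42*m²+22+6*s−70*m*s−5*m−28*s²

Group: −14*m*(3*m+2*s−2) + (−14*s−11)*(3*m+2*s−2); both groups contain (3*m+2*s−2).

−(14*m+14*s+11)*(3*m+2*s−2)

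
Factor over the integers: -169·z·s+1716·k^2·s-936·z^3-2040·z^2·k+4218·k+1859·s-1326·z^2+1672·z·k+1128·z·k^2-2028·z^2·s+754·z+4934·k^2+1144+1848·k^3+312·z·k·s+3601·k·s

Group: 6·z·(-156·z^2+24·z·k-13·z+132·k^2+277·k+143) + (14·k+13·s+8)·(-156·z^2+24·z·k-13·z+132·k^2+277·k+143); both groups contain (-156·z^2+24·z·k-13·z+132·k^2+277·k+143), so (6·z+14·k+13·s+8) is a factor with cofactor -156·z^2+24·z·k-13·z+132·k^2+277·k+143.
The cofactor groups again: -156·z^2+24·z·k-13·z+132·k^2+277·k+143 = -13·z·(12·z-12·k-11) + (-11·k-13)·(12·z-12·k-11); both groups contain (12·z-12·k-11), giving -(13·z+11·k+13)·(12·z-12·k-11).

-(12·z-12·k-11)·(13·z+11·k+13)·(6·z+14·k+13·s+8)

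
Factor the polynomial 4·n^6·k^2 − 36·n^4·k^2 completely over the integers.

4·k^2·n^4·(n + 3)·(n − 3)

Factor out 4·n^4·k^2 first: what remains is n^2 − 9.
Recognize a difference of squares with the parts n and 3.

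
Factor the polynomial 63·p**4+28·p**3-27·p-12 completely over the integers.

Group as (63·p**4-27·p) + (28·p**3-12) = 9·p·(7·p**3-3) + 4·(7·p**3-3).
Both groups share the factor (7·p**3-3).

(9·p+4)·(7·p**3-3)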